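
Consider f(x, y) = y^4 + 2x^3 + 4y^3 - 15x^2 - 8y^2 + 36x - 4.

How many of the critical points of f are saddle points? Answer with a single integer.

3

f separates as a function of x plus a function of y, so ∇f=0 decouples.
∂f/∂x = 6(x - 3)(x - 2) = 0 at x ∈ {2, 3}; ∂f/∂y = 4y(y - 1)(y + 4) = 0 at y ∈ {-4, 0, 1}.
The Hessian is diagonal: diag(f_xx, f_yy). Second derivatives: f_xx(2)=-6, f_xx(3)=6; f_yy(-4)=80, f_yy(0)=-16, f_yy(1)=20.
Saddle points occur where the two diagonal entries have opposite signs: (2, -4), (2, 1), (3, 0). Count: 3.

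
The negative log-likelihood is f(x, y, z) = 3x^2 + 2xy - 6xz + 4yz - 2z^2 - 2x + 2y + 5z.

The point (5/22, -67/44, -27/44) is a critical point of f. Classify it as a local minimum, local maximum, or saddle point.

The Hessian is constant: H = [[6, 2, -6], [2, 0, 4], [-6, 4, -4]].
Leading principal minors: Δ₁ = 6, Δ₂ = -4, Δ₃ = -176.
The minors fit neither the all-positive nor the alternating-sign pattern, so H is indefinite: a saddle point.

saddle point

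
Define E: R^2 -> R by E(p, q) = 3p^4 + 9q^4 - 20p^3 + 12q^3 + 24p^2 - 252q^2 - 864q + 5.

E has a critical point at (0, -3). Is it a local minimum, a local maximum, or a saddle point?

local minimum

The mixed partial ∂²E/∂p∂q is 0, so the Hessian at any point is diag(E_pp, E_qq) = diag(12(3p^2 - 10p + 4), 36(3q^2 + 2q - 14)).
At (0, -3): H = diag(48, 252).
Both eigenvalues are positive, so H is positive definite: a local minimum.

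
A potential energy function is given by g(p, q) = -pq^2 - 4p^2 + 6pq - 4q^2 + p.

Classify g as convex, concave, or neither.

The term -pq^2 is cubic, so the Hessian is not constant.
∂²g/∂q² = -2p - 8, which takes both signs as p varies (negative for sufficiently large p). A diagonal entry of the Hessian changing sign means the Hessian is neither positive- nor negative-semidefinite on all of R^2.

neither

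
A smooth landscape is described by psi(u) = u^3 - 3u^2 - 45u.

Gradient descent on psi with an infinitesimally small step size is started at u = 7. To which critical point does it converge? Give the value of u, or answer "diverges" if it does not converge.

5

psi'(u) = 3(u - 5)(u + 3), so psi'(7) = 60.
Gradient descent moves in the -psi' direction, i.e. u is decreasing.
The nearest critical point in that direction is u = 5, where psi'' = 24 > 0 (a local minimum). The iterate converges there.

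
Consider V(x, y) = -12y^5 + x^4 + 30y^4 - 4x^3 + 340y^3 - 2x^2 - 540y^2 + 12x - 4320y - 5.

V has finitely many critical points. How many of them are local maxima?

2

V separates as a function of x plus a function of y, so ∇V=0 decouples.
∂V/∂x = 4(x - 3)(x - 1)(x + 1) = 0 at x ∈ {-1, 1, 3}; ∂V/∂y = -60(y - 4)(y - 3)(y + 2)(y + 3) = 0 at y ∈ {-3, -2, 3, 4}.
The Hessian is diagonal: diag(V_xx, V_yy). Second derivatives: V_xx(-1)=32, V_xx(1)=-16, V_xx(3)=32; V_yy(-3)=2520, V_yy(-2)=-1800, V_yy(3)=1800, V_yy(4)=-2520.
Local maxima occur where both diagonal entries negative: (1, -2), (1, 4). Count: 2.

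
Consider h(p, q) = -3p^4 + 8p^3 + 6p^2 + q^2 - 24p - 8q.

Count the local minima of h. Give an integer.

1

h separates as a function of p plus a function of q, so ∇h=0 decouples.
∂h/∂p = -12(p - 2)(p - 1)(p + 1) = 0 at p ∈ {-1, 1, 2}; ∂h/∂q = 2(q - 4) = 0 at q ∈ {4}.
The Hessian is diagonal: diag(h_pp, h_qq). Second derivatives: h_pp(-1)=-72, h_pp(1)=24, h_pp(2)=-36; h_qq(4)=2.
Local minima occur where both diagonal entries positive: (1, 4). Count: 1.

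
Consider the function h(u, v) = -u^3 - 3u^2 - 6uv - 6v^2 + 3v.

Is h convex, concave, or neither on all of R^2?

The term -u^3 is cubic, so the Hessian is not constant.
∂²h/∂u² = -6u - 6, which takes both signs as u varies (negative for sufficiently large u). A diagonal entry of the Hessian changing sign means the Hessian is neither positive- nor negative-semidefinite on all of R^2.

neither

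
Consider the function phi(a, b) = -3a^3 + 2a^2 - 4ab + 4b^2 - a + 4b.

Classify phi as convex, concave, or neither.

neither

The term -3a^3 is cubic, so the Hessian is not constant.
∂²phi/∂a² = -18a + 4, which takes both signs as a varies (negative for sufficiently large a). A diagonal entry of the Hessian changing sign means the Hessian is neither positive- nor negative-semidefinite on all of R^2.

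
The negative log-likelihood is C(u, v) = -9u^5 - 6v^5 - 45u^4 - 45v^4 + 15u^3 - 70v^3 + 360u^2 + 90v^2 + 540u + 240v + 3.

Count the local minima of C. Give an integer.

C separates as a function of u plus a function of v, so ∇C=0 decouples.
∂C/∂u = -45(u - 2)(u + 1)(u + 2)(u + 3) = 0 at u ∈ {-3, -2, -1, 2}; ∂C/∂v = -30(v - 1)(v + 1)(v + 2)(v + 4) = 0 at v ∈ {-4, -2, -1, 1}.
The Hessian is diagonal: diag(C_uu, C_vv). Second derivatives: C_uu(-3)=450, C_uu(-2)=-180, C_uu(-1)=270, C_uu(2)=-2700; C_vv(-4)=900, C_vv(-2)=-180, C_vv(-1)=180, C_vv(1)=-900.
Local minima occur where both diagonal entries positive: (-3, -4), (-3, -1), (-1, -4), (-1, -1). Count: 4.

4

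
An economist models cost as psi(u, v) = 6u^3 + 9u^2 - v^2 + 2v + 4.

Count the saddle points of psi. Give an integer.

1

psi separates as a function of u plus a function of v, so ∇psi=0 decouples.
∂psi/∂u = 18u(u + 1) = 0 at u ∈ {-1, 0}; ∂psi/∂v = -2(v - 1) = 0 at v ∈ {1}.
The Hessian is diagonal: diag(psi_uu, psi_vv). Second derivatives: psi_uu(-1)=-18, psi_uu(0)=18; psi_vv(1)=-2.
Saddle points occur where the two diagonal entries have opposite signs: (0, 1). Count: 1.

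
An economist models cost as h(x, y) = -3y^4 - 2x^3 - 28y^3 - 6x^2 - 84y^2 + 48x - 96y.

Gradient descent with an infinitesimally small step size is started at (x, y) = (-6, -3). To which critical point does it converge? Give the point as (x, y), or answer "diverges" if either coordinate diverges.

h is separable, so gradient descent decouples: x follows -∂h/∂x, y follows -∂h/∂y.
∂h/∂x = -6(x - 2)(x + 4); at x=-6 this is -96, so x increases.
∂h/∂y = -12(y + 1)(y + 2)(y + 4); at y=-3 this is -24, so y increases.
x converges to its nearest critical value -4 (a local min of the x-part); y converges to -2. The iterate converges to (-4, -2).

(-4, -2)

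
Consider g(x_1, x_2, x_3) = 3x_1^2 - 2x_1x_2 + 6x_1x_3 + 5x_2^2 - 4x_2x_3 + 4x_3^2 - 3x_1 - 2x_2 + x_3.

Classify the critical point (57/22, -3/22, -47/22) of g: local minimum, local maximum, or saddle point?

The Hessian is constant: H = [[6, -2, 6], [-2, 10, -4], [6, -4, 8]].
Leading principal minors: Δ₁ = 6, Δ₂ = 56, Δ₃ = 88.
All leading minors are positive, so H is positive definite: a local minimum.

local minimum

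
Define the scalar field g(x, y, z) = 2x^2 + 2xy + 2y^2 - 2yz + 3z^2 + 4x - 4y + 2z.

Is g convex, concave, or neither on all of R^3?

convex

g is quadratic, so its Hessian is the constant matrix H = [[4, 2, 0], [2, 4, -2], [0, -2, 6]].
Leading principal minors: 4, 12, 56.
All positive ⇒ H ≻ 0 ⇒ convex.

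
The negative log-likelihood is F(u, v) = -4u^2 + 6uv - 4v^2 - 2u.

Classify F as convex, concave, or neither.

F is quadratic, so its Hessian is the constant matrix H = [[-8, 6], [6, -8]].
det(H) = 28, tr(H) = -16.
det(H) > 0 and tr(H) < 0, so H is negative definite everywhere: concave.

concave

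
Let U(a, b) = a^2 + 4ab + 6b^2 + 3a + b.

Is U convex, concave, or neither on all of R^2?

convex

U is quadratic, so its Hessian is the constant matrix H = [[2, 4], [4, 12]].
det(H) = 8, tr(H) = 14.
det(H) > 0 and tr(H) > 0, so H is positive definite everywhere: convex.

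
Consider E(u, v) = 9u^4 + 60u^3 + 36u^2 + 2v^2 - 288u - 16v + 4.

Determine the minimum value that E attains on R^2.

E(u,v) separates as P(u) + Q(v) + 4, so its minimum is min P + min Q + 4.
P'(u) = 36(u - 1)(u + 2)(u + 4) vanishes at u ∈ {-4, -2, 1}; Q'(v) = 4v - 16 vanishes at v ∈ {4}.
Local minima of P (where P''>0): P(-4)=192, P(1)=-183. Local minima of Q: Q(4)=-32.
So the global minimum of E is P(1) + Q(4) + 4 = -183 − 32 + 4 = -211, attained at (1, 4).

-211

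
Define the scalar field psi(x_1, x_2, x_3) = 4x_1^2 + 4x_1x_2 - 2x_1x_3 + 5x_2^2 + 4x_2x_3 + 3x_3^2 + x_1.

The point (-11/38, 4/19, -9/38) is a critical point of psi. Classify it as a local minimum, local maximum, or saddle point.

The Hessian is constant: H = [[8, 4, -2], [4, 10, 4], [-2, 4, 6]].
Leading principal minors: Δ₁ = 8, Δ₂ = 64, Δ₃ = 152.
All leading minors are positive, so H is positive definite: a local minimum.

local minimum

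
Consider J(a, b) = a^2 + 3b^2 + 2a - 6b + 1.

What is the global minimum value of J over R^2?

-3

J(a,b) separates as P(a) + Q(b) + 1, so its minimum is min P + min Q + 1.
P'(a) = 2a + 2 vanishes at a ∈ {-1}; Q'(b) = 6b - 6 vanishes at b ∈ {1}.
Local minima of P (where P''>0): P(-1)=-1. Local minima of Q: Q(1)=-3.
So the global minimum of J is P(-1) + Q(1) + 1 = -1 − 3 + 1 = -3, attained at (-1, 1).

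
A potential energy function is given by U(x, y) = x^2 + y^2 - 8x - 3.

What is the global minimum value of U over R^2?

-19

U(x,y) separates as P(x) + Q(y) − 3, so its minimum is min P + min Q − 3.
P'(x) = 2x - 8 vanishes at x ∈ {4}; Q'(y) = 2y vanishes at y ∈ {0}.
Local minima of P (where P''>0): P(4)=-16. Local minima of Q: Q(0)=0.
So the global minimum of U is P(4) + Q(0) − 3 = -16 + 0 − 3 = -19, attained at (4, 0).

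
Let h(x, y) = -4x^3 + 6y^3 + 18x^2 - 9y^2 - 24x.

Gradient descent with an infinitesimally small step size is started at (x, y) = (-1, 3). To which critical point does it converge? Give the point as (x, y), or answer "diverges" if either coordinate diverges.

(1, 1)

h is separable, so gradient descent decouples: x follows -∂h/∂x, y follows -∂h/∂y.
∂h/∂x = -12(x - 2)(x - 1); at x=-1 this is -72, so x increases.
∂h/∂y = 18y(y - 1); at y=3 this is 108, so y decreases.
x converges to its nearest critical value 1 (a local min of the x-part); y converges to 1. The iterate converges to (1, 1).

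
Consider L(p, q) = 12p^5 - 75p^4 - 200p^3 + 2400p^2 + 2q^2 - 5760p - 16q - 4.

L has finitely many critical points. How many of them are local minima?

2

L separates as a function of p plus a function of q, so ∇L=0 decouples.
∂L/∂p = 60(p - 4)(p - 3)(p - 2)(p + 4) = 0 at p ∈ {-4, 2, 3, 4}; ∂L/∂q = 4(q - 4) = 0 at q ∈ {4}.
The Hessian is diagonal: diag(L_pp, L_qq). Second derivatives: L_pp(-4)=-20160, L_pp(2)=720, L_pp(3)=-420, L_pp(4)=960; L_qq(4)=4.
Local minima occur where both diagonal entries positive: (2, 4), (4, 4). Count: 2.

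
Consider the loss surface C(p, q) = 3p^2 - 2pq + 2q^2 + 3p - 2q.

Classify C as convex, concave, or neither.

C is quadratic, so its Hessian is the constant matrix H = [[6, -2], [-2, 4]].
det(H) = 20, tr(H) = 10.
det(H) > 0 and tr(H) > 0, so H is positive definite everywhere: convex.

convex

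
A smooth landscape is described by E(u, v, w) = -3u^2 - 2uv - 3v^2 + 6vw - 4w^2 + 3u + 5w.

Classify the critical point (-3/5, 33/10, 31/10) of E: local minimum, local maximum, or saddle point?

local maximum

The Hessian is constant: H = [[-6, -2, 0], [-2, -6, 6], [0, 6, -8]].
Leading principal minors: Δ₁ = -6, Δ₂ = 32, Δ₃ = -40.
The minors alternate sign starting negative (−, +, −), so H is negative definite: a local maximum.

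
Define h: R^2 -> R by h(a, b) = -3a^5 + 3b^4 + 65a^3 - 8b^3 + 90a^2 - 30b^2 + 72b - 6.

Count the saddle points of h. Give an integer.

6

h separates as a function of a plus a function of b, so ∇h=0 decouples.
∂h/∂a = -15a(a - 4)(a + 1)(a + 3) = 0 at a ∈ {-3, -1, 0, 4}; ∂h/∂b = 12(b - 3)(b - 1)(b + 2) = 0 at b ∈ {-2, 1, 3}.
The Hessian is diagonal: diag(h_aa, h_bb). Second derivatives: h_aa(-3)=630, h_aa(-1)=-150, h_aa(0)=180, h_aa(4)=-2100; h_bb(-2)=180, h_bb(1)=-72, h_bb(3)=120.
Saddle points occur where the two diagonal entries have opposite signs: (-3, 1), (-1, -2), (-1, 3), (0, 1), (4, -2), (4, 3). Count: 6.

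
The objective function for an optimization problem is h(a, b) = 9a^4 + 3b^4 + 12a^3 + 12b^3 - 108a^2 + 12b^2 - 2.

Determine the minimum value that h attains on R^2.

h(a,b) separates as P(a) + Q(b) − 2, so its minimum is min P + min Q − 2.
P'(a) = 36a(a - 2)(a + 3) vanishes at a ∈ {-3, 0, 2}; Q'(b) = 12b(b + 1)(b + 2) vanishes at b ∈ {-2, -1, 0}.
Local minima of P (where P''>0): P(-3)=-567, P(2)=-192. Local minima of Q: Q(-2)=0, Q(0)=0.
So the global minimum of h is P(-3) + Q(-2) − 2 = -567 + 0 − 2 = -569, attained at (-3, -2).

-569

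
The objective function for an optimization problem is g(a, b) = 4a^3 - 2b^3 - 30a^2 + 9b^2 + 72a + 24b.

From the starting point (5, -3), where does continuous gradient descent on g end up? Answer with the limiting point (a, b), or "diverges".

(3, -1)

g is separable, so gradient descent decouples: a follows -∂g/∂a, b follows -∂g/∂b.
∂g/∂a = 12(a - 3)(a - 2); at a=5 this is 72, so a decreases.
∂g/∂b = -6(b - 4)(b + 1); at b=-3 this is -84, so b increases.
a converges to its nearest critical value 3 (a local min of the a-part); b converges to -1. The iterate converges to (3, -1).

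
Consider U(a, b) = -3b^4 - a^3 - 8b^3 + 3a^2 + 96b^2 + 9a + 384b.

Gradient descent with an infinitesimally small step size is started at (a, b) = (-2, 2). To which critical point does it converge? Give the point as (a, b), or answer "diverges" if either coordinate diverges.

U is separable, so gradient descent decouples: a follows -∂U/∂a, b follows -∂U/∂b.
∂U/∂a = -3(a - 3)(a + 1); at a=-2 this is -15, so a increases.
∂U/∂b = -12(b - 4)(b + 2)(b + 4); at b=2 this is 576, so b decreases.
a converges to its nearest critical value -1 (a local min of the a-part); b converges to -2. The iterate converges to (-1, -2).

(-1, -2)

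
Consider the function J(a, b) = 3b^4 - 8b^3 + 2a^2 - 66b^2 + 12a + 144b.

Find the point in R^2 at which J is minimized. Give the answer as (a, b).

(-3, -3)

J(a,b) separates as P(a) + Q(b), so its minimum is min P + min Q.
P'(a) = 4a + 12 vanishes at a ∈ {-3}; Q'(b) = 12(b - 4)(b - 1)(b + 3) vanishes at b ∈ {-3, 1, 4}.
Local minima of P (where P''>0): P(-3)=-18. Local minima of Q: Q(-3)=-567, Q(4)=-224.
So the global minimum of J is P(-3) + Q(-3) = -18 − 567 = -585, attained at (-3, -3).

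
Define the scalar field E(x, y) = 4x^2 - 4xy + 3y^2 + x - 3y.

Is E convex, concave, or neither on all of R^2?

E is quadratic, so its Hessian is the constant matrix H = [[8, -4], [-4, 6]].
det(H) = 32, tr(H) = 14.
det(H) > 0 and tr(H) > 0, so H is positive definite everywhere: convex.

convex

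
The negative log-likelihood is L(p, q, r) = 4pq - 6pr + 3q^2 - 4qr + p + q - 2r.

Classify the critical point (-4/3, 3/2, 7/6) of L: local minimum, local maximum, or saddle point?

saddle point

The Hessian is constant: H = [[0, 4, -6], [4, 6, -4], [-6, -4, 0]].
Leading principal minors: Δ₁ = 0, Δ₂ = -16, Δ₃ = -24.
The minors fit neither the all-positive nor the alternating-sign pattern, so H is indefinite: a saddle point.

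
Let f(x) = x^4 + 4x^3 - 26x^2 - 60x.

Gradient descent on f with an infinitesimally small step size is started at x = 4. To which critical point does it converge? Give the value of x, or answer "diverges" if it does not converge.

f'(x) = 4(x - 3)(x + 1)(x + 5), so f'(4) = 180.
Gradient descent moves in the -f' direction, i.e. x is decreasing.
The nearest critical point in that direction is x = 3, where f'' = 128 > 0 (a local minimum). The iterate converges there.

3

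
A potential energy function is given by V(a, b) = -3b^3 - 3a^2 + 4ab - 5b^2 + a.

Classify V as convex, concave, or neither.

The term -3b^3 is cubic, so the Hessian is not constant.
∂²V/∂b² = -18b - 10, which takes both signs as b varies (negative for sufficiently large b). A diagonal entry of the Hessian changing sign means the Hessian is neither positive- nor negative-semidefinite on all of R^2.

neither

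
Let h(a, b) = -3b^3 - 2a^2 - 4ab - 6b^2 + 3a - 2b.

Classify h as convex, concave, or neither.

The term -3b^3 is cubic, so the Hessian is not constant.
∂²h/∂b² = -18b - 12, which takes both signs as b varies (negative for sufficiently large b). A diagonal entry of the Hessian changing sign means the Hessian is neither positive- nor negative-semidefinite on all of R^2.

neither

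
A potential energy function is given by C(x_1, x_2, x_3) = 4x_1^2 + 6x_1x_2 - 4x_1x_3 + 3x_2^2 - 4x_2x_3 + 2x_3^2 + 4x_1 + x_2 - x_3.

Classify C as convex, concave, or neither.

convex

C is quadratic, so its Hessian is the constant matrix H = [[8, 6, -4], [6, 6, -4], [-4, -4, 4]].
Leading principal minors: 8, 12, 16.
All positive ⇒ H ≻ 0 ⇒ convex.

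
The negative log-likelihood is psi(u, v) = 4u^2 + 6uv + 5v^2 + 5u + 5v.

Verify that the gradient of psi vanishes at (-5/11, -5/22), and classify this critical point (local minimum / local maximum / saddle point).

∇psi = (8u + 6v + 5, 6u + 10v + 5); substituting (-5/11, -5/22) gives ∇psi = (0, 0), so (-5/11, -5/22) is indeed a critical point.
The Hessian of psi is constant: H = [[8, 6], [6, 10]].
det(H) = 8·10 − 6² = 44.
det(H) > 0 and tr(H) = 18 > 0, so H is positive definite and the point is a local minimum.

local minimum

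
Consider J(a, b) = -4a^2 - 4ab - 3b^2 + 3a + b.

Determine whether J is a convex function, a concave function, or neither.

concave

J is quadratic, so its Hessian is the constant matrix H = [[-8, -4], [-4, -6]].
det(H) = 32, tr(H) = -14.
det(H) > 0 and tr(H) < 0, so H is negative definite everywhere: concave.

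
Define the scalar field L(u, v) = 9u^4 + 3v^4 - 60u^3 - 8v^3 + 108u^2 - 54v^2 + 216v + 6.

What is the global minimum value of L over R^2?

L(u,v) separates as P(u) + Q(v) + 6, so its minimum is min P + min Q + 6.
P'(u) = 36u(u - 3)(u - 2) vanishes at u ∈ {0, 2, 3}; Q'(v) = 12(v - 3)(v - 2)(v + 3) vanishes at v ∈ {-3, 2, 3}.
Local minima of P (where P''>0): P(0)=0, P(3)=81. Local minima of Q: Q(-3)=-675, Q(3)=189.
So the global minimum of L is P(0) + Q(-3) + 6 = 0 − 675 + 6 = -669, attained at (0, -3).

-669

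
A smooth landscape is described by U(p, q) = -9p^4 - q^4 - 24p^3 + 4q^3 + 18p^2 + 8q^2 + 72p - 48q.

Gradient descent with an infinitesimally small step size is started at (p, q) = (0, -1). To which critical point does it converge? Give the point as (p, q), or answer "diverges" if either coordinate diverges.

(-1, 2)

U is separable, so gradient descent decouples: p follows -∂U/∂p, q follows -∂U/∂q.
∂U/∂p = -36(p - 1)(p + 1)(p + 2); at p=0 this is 72, so p decreases.
∂U/∂q = -4(q - 3)(q - 2)(q + 2); at q=-1 this is -48, so q increases.
p converges to its nearest critical value -1 (a local min of the p-part); q converges to 2. The iterate converges to (-1, 2).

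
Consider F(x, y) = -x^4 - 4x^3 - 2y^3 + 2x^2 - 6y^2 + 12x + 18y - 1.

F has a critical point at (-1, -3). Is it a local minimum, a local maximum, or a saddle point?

local minimum

The mixed partial ∂²F/∂x∂y is 0, so the Hessian at any point is diag(F_xx, F_yy) = diag(4(-3x^2 - 6x + 1), -12(y + 1)).
At (-1, -3): H = diag(16, 24).
Both eigenvalues are positive, so H is positive definite: a local minimum.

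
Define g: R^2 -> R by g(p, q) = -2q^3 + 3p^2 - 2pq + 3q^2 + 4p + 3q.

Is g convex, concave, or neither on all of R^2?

neither

The term -2q^3 is cubic, so the Hessian is not constant.
∂²g/∂q² = -12q + 6, which takes both signs as q varies (negative for sufficiently large q). A diagonal entry of the Hessian changing sign means the Hessian is neither positive- nor negative-semidefinite on all of R^2.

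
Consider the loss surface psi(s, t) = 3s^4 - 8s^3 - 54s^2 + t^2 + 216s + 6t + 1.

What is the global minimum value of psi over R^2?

psi(s,t) separates as P(s) + Q(t) + 1, so its minimum is min P + min Q + 1.
P'(s) = 12(s - 3)(s - 2)(s + 3) vanishes at s ∈ {-3, 2, 3}; Q'(t) = 2(t + 3) vanishes at t ∈ {-3}.
Local minima of P (where P''>0): P(-3)=-675, P(3)=189. Local minima of Q: Q(-3)=-9.
So the global minimum of psi is P(-3) + Q(-3) + 1 = -675 − 9 + 1 = -683, attained at (-3, -3).

-683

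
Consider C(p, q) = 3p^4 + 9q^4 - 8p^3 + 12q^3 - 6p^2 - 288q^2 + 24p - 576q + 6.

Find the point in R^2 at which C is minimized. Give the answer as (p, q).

(-1, 4)

C(p,q) separates as A(p) + B(q) + 6, so its minimum is min A + min B + 6.
A'(p) = 12(p - 2)(p - 1)(p + 1) vanishes at p ∈ {-1, 1, 2}; B'(q) = 36(q - 4)(q + 1)(q + 4) vanishes at q ∈ {-4, -1, 4}.
Local minima of A (where A''>0): A(-1)=-19, A(2)=8. Local minima of B: B(-4)=-768, B(4)=-3840.
So the global minimum of C is A(-1) + B(4) + 6 = -19 − 3840 + 6 = -3853, attained at (-1, 4).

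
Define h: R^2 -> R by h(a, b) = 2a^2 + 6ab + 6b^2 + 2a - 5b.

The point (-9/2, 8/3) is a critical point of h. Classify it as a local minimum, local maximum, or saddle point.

The Hessian of h is constant: H = [[4, 6], [6, 12]].
det(H) = 4·12 − 6² = 12.
det(H) > 0 and tr(H) = 16 > 0, so H is positive definite and the point is a local minimum.

local minimum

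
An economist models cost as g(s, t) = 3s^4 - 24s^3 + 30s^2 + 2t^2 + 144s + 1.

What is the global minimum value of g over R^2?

g(s,t) separates as P(s) + Q(t) + 1, so its minimum is min P + min Q + 1.
P'(s) = 12(s - 4)(s - 3)(s + 1) vanishes at s ∈ {-1, 3, 4}; Q'(t) = 4t vanishes at t ∈ {0}.
Local minima of P (where P''>0): P(-1)=-87, P(4)=288. Local minima of Q: Q(0)=0.
So the global minimum of g is P(-1) + Q(0) + 1 = -87 + 0 + 1 = -86, attained at (-1, 0).

-86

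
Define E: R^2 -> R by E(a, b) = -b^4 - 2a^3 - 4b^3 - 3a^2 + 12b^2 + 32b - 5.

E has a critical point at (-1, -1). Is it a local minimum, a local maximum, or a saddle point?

local minimum

The mixed partial ∂²E/∂a∂b is 0, so the Hessian at any point is diag(E_aa, E_bb) = diag(-6(2a + 1), 12(-b^2 - 2b + 2)).
At (-1, -1): H = diag(6, 36).
Both eigenvalues are positive, so H is positive definite: a local minimum.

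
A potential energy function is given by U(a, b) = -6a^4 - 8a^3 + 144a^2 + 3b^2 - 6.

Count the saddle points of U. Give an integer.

U separates as a function of a plus a function of b, so ∇U=0 decouples.
∂U/∂a = -24a(a - 3)(a + 4) = 0 at a ∈ {-4, 0, 3}; ∂U/∂b = 6b = 0 at b ∈ {0}.
The Hessian is diagonal: diag(U_aa, U_bb). Second derivatives: U_aa(-4)=-672, U_aa(0)=288, U_aa(3)=-504; U_bb(0)=6.
Saddle points occur where the two diagonal entries have opposite signs: (-4, 0), (3, 0). Count: 2.

2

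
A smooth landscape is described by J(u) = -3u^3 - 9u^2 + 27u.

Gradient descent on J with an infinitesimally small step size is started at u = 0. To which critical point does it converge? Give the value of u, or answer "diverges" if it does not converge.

J'(u) = -9(u - 1)(u + 3), so J'(0) = 27.
Gradient descent moves in the -J' direction, i.e. u is decreasing.
The nearest critical point in that direction is u = -3, where J'' = 36 > 0 (a local minimum). The iterate converges there.

-3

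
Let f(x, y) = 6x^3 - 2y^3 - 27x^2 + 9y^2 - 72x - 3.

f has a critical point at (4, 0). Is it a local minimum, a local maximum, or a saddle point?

local minimum

The mixed partial ∂²f/∂x∂y is 0, so the Hessian at any point is diag(f_xx, f_yy) = diag(18(2x - 3), 6(-2y + 3)).
At (4, 0): H = diag(90, 18).
Both eigenvalues are positive, so H is positive definite: a local minimum.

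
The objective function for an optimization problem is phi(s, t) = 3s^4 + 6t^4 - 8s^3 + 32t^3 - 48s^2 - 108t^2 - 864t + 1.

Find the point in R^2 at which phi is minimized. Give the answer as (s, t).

(4, 3)

phi(s,t) separates as P(s) + Q(t) + 1, so its minimum is min P + min Q + 1.
P'(s) = 12s(s - 4)(s + 2) vanishes at s ∈ {-2, 0, 4}; Q'(t) = 24(t - 3)(t + 3)(t + 4) vanishes at t ∈ {-4, -3, 3}.
Local minima of P (where P''>0): P(-2)=-80, P(4)=-512. Local minima of Q: Q(-4)=1216, Q(3)=-2214.
So the global minimum of phi is P(4) + Q(3) + 1 = -512 − 2214 + 1 = -2725, attained at (4, 3).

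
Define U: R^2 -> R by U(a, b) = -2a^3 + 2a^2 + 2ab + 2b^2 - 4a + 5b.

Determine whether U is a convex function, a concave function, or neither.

The term -2a^3 is cubic, so the Hessian is not constant.
∂²U/∂a² = -12a + 4, which takes both signs as a varies (negative for sufficiently large a). A diagonal entry of the Hessian changing sign means the Hessian is neither positive- nor negative-semidefinite on all of R^2.

neither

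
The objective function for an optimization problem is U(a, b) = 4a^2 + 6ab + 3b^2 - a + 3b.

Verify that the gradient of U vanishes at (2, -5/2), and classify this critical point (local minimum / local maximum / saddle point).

∇U = (8a + 6b - 1, 6a + 6b + 3); substituting (2, -5/2) gives ∇U = (0, 0), so (2, -5/2) is indeed a critical point.
The Hessian of U is constant: H = [[8, 6], [6, 6]].
det(H) = 8·6 − 6² = 12.
det(H) > 0 and tr(H) = 14 > 0, so H is positive definite and the point is a local minimum.

local minimum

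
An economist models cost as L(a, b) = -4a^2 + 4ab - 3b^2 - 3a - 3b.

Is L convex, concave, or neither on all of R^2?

concave

L is quadratic, so its Hessian is the constant matrix H = [[-8, 4], [4, -6]].
det(H) = 32, tr(H) = -14.
det(H) > 0 and tr(H) < 0, so H is negative definite everywhere: concave.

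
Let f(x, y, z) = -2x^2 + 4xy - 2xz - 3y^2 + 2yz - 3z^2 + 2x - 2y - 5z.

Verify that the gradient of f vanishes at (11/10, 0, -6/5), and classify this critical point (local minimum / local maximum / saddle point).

local maximum

∇f = (-4x + 4y - 2z + 2, 4x - 6y + 2z - 2, -2x + 2y - 6z - 5); substituting (11/10, 0, -6/5) gives ∇f = (0, 0, 0), so (11/10, 0, -6/5) is indeed a critical point.
The Hessian is constant: H = [[-4, 4, -2], [4, -6, 2], [-2, 2, -6]].
Leading principal minors: Δ₁ = -4, Δ₂ = 8, Δ₃ = -40.
The minors alternate sign starting negative (−, +, −), so H is negative definite: a local maximum.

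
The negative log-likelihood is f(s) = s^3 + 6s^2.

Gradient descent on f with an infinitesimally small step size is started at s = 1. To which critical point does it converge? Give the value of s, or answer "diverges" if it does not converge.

f'(s) = 3s(s + 4), so f'(1) = 15.
Gradient descent moves in the -f' direction, i.e. s is decreasing.
The nearest critical point in that direction is s = 0, where f'' = 12 > 0 (a local minimum). The iterate converges there.

0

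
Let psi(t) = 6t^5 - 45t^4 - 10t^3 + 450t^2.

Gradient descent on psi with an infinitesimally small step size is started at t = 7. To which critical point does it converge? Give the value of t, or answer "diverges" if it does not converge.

psi'(t) = 30t(t - 5)(t - 3)(t + 2), so psi'(7) = 15120.
Gradient descent moves in the -psi' direction, i.e. t is decreasing.
The nearest critical point in that direction is t = 5, where psi'' = 2100 > 0 (a local minimum). The iterate converges there.

5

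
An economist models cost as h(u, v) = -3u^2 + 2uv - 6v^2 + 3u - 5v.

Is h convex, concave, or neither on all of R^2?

concave

h is quadratic, so its Hessian is the constant matrix H = [[-6, 2], [2, -12]].
det(H) = 68, tr(H) = -18.
det(H) > 0 and tr(H) < 0, so H is negative definite everywhere: concave.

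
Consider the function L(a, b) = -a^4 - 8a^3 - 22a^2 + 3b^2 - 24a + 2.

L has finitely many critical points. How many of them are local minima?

L separates as a function of a plus a function of b, so ∇L=0 decouples.
∂L/∂a = -4(a + 1)(a + 2)(a + 3) = 0 at a ∈ {-3, -2, -1}; ∂L/∂b = 6b = 0 at b ∈ {0}.
The Hessian is diagonal: diag(L_aa, L_bb). Second derivatives: L_aa(-3)=-8, L_aa(-2)=4, L_aa(-1)=-8; L_bb(0)=6.
Local minima occur where both diagonal entries positive: (-2, 0). Count: 1.

1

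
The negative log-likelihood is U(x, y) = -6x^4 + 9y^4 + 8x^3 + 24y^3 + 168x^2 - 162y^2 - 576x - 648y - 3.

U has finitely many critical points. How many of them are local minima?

2

U separates as a function of x plus a function of y, so ∇U=0 decouples.
∂U/∂x = -24(x - 3)(x - 2)(x + 4) = 0 at x ∈ {-4, 2, 3}; ∂U/∂y = 36(y - 3)(y + 2)(y + 3) = 0 at y ∈ {-3, -2, 3}.
The Hessian is diagonal: diag(U_xx, U_yy). Second derivatives: U_xx(-4)=-1008, U_xx(2)=144, U_xx(3)=-168; U_yy(-3)=216, U_yy(-2)=-180, U_yy(3)=1080.
Local minima occur where both diagonal entries positive: (2, -3), (2, 3). Count: 2.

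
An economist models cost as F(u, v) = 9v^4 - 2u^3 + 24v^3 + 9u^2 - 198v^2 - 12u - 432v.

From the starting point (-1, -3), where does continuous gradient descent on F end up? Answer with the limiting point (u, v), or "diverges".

(1, -4)

F is separable, so gradient descent decouples: u follows -∂F/∂u, v follows -∂F/∂v.
∂F/∂u = -6(u - 2)(u - 1); at u=-1 this is -36, so u increases.
∂F/∂v = 36(v - 3)(v + 1)(v + 4); at v=-3 this is 432, so v decreases.
u converges to its nearest critical value 1 (a local min of the u-part); v converges to -4. The iterate converges to (1, -4).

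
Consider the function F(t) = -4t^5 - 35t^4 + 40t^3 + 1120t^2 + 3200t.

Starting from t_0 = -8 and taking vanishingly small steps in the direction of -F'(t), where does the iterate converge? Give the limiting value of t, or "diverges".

-5

F'(t) = -20(t - 4)(t + 2)(t + 4)(t + 5), so F'(-8) = -17280.
Gradient descent moves in the -F' direction, i.e. t is increasing.
The nearest critical point in that direction is t = -5, where F'' = 540 > 0 (a local minimum). The iterate converges there.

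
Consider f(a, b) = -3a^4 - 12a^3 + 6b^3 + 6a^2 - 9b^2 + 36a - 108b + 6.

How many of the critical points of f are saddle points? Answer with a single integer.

3

f separates as a function of a plus a function of b, so ∇f=0 decouples.
∂f/∂a = -12(a - 1)(a + 1)(a + 3) = 0 at a ∈ {-3, -1, 1}; ∂f/∂b = 18(b - 3)(b + 2) = 0 at b ∈ {-2, 3}.
The Hessian is diagonal: diag(f_aa, f_bb). Second derivatives: f_aa(-3)=-96, f_aa(-1)=48, f_aa(1)=-96; f_bb(-2)=-90, f_bb(3)=90.
Saddle points occur where the two diagonal entries have opposite signs: (-3, 3), (-1, -2), (1, 3). Count: 3.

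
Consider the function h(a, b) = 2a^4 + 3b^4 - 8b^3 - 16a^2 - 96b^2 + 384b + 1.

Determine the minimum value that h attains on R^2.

h(a,b) separates as P(a) + Q(b) + 1, so its minimum is min P + min Q + 1.
P'(a) = 8a(a - 2)(a + 2) vanishes at a ∈ {-2, 0, 2}; Q'(b) = 12(b - 4)(b - 2)(b + 4) vanishes at b ∈ {-4, 2, 4}.
Local minima of P (where P''>0): P(-2)=-32, P(2)=-32. Local minima of Q: Q(-4)=-1792, Q(4)=256.
So the global minimum of h is P(-2) + Q(-4) + 1 = -32 − 1792 + 1 = -1823, attained at (-2, -4).

-1823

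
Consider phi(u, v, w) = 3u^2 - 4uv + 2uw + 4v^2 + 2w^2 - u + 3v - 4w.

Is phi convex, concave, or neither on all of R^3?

phi is quadratic, so its Hessian is the constant matrix H = [[6, -4, 2], [-4, 8, 0], [2, 0, 4]].
Leading principal minors: 6, 32, 96.
All positive ⇒ H ≻ 0 ⇒ convex.

convex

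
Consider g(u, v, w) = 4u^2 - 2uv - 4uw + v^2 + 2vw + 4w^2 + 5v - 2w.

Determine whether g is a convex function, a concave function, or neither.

convex

g is quadratic, so its Hessian is the constant matrix H = [[8, -2, -4], [-2, 2, 2], [-4, 2, 8]].
Leading principal minors: 8, 12, 64.
All positive ⇒ H ≻ 0 ⇒ convex.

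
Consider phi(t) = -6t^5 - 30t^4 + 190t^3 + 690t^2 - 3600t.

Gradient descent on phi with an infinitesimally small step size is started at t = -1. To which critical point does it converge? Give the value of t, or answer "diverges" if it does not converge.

phi'(t) = -30(t - 3)(t - 2)(t + 4)(t + 5), so phi'(-1) = -4320.
Gradient descent moves in the -phi' direction, i.e. t is increasing.
The nearest critical point in that direction is t = 2, where phi'' = 1260 > 0 (a local minimum). The iterate converges there.

2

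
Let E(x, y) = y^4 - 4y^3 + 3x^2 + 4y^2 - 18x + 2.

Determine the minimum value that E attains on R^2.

-25

E(x,y) separates as P(x) + Q(y) + 2, so its minimum is min P + min Q + 2.
P'(x) = 6x - 18 vanishes at x ∈ {3}; Q'(y) = 4y(y - 2)(y - 1) vanishes at y ∈ {0, 1, 2}.
Local minima of P (where P''>0): P(3)=-27. Local minima of Q: Q(0)=0, Q(2)=0.
So the global minimum of E is P(3) + Q(0) + 2 = -27 + 0 + 2 = -25, attained at (3, 0).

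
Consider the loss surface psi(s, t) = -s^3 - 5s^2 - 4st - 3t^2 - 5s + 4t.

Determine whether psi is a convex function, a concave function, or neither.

neither

The term -s^3 is cubic, so the Hessian is not constant.
∂²psi/∂s² = -6s - 10, which takes both signs as s varies (negative for sufficiently large s). A diagonal entry of the Hessian changing sign means the Hessian is neither positive- nor negative-semidefinite on all of R^2.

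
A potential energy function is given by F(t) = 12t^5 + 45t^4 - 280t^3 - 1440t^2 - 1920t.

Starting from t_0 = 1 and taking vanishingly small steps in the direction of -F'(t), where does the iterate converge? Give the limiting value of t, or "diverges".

F'(t) = 60(t - 4)(t + 1)(t + 2)(t + 4), so F'(1) = -5400.
Gradient descent moves in the -F' direction, i.e. t is increasing.
The nearest critical point in that direction is t = 4, where F'' = 14400 > 0 (a local minimum). The iterate converges there.

4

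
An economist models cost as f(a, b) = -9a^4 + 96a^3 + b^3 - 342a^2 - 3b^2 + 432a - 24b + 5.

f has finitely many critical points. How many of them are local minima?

1

f separates as a function of a plus a function of b, so ∇f=0 decouples.
∂f/∂a = -36(a - 4)(a - 3)(a - 1) = 0 at a ∈ {1, 3, 4}; ∂f/∂b = 3(b - 4)(b + 2) = 0 at b ∈ {-2, 4}.
The Hessian is diagonal: diag(f_aa, f_bb). Second derivatives: f_aa(1)=-216, f_aa(3)=72, f_aa(4)=-108; f_bb(-2)=-18, f_bb(4)=18.
Local minima occur where both diagonal entries positive: (3, 4). Count: 1.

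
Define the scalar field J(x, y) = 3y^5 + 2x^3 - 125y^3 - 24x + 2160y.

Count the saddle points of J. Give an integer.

J separates as a function of x plus a function of y, so ∇J=0 decouples.
∂J/∂x = 6(x - 2)(x + 2) = 0 at x ∈ {-2, 2}; ∂J/∂y = 15(y - 4)(y - 3)(y + 3)(y + 4) = 0 at y ∈ {-4, -3, 3, 4}.
The Hessian is diagonal: diag(J_xx, J_yy). Second derivatives: J_xx(-2)=-24, J_xx(2)=24; J_yy(-4)=-840, J_yy(-3)=630, J_yy(3)=-630, J_yy(4)=840.
Saddle points occur where the two diagonal entries have opposite signs: (-2, -3), (-2, 4), (2, -4), (2, 3). Count: 4.

4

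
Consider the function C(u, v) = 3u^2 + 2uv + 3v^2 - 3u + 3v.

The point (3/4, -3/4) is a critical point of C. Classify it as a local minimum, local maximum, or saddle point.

local minimum

The Hessian of C is constant: H = [[6, 2], [2, 6]].
det(H) = 6·6 − 2² = 32.
det(H) > 0 and tr(H) = 12 > 0, so H is positive definite and the point is a local minimum.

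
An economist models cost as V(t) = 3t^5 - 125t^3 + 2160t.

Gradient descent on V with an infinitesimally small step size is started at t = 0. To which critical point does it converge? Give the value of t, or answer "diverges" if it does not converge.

V'(t) = 15(t - 4)(t - 3)(t + 3)(t + 4), so V'(0) = 2160.
Gradient descent moves in the -V' direction, i.e. t is decreasing.
The nearest critical point in that direction is t = -3, where V'' = 630 > 0 (a local minimum). The iterate converges there.

-3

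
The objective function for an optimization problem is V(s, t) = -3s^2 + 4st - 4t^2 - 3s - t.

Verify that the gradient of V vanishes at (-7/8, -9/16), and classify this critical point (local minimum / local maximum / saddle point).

local maximum

∇V = (-6s + 4t - 3, 4s - 8t - 1); substituting (-7/8, -9/16) gives ∇V = (0, 0), so (-7/8, -9/16) is indeed a critical point.
The Hessian of V is constant: H = [[-6, 4], [4, -8]].
det(H) = (-6)·(-8) − 4² = 32.
det(H) > 0 and tr(H) = -14 < 0, so H is negative definite and the point is a local maximum.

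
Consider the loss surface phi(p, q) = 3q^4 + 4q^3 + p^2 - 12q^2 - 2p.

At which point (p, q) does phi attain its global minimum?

phi(p,q) separates as A(p) + B(q), so its minimum is min A + min B.
A'(p) = 2p - 2 vanishes at p ∈ {1}; B'(q) = 12q(q - 1)(q + 2) vanishes at q ∈ {-2, 0, 1}.
Local minima of A (where A''>0): A(1)=-1. Local minima of B: B(-2)=-32, B(1)=-5.
So the global minimum of phi is A(1) + B(-2) = -1 − 32 = -33, attained at (1, -2).

(1, -2)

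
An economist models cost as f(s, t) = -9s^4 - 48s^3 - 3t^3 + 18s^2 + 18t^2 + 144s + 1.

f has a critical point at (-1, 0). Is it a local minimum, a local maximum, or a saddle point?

The mixed partial ∂²f/∂s∂t is 0, so the Hessian at any point is diag(f_ss, f_tt) = diag(36(-3s^2 - 8s + 1), 18(-t + 2)).
At (-1, 0): H = diag(216, 36).
Both eigenvalues are positive, so H is positive definite: a local minimum.

local minimum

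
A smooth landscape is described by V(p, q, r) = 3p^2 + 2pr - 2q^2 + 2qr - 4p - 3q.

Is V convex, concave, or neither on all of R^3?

V is quadratic, so its Hessian is the constant matrix H = [[6, 0, 2], [0, -4, 2], [2, 2, 0]].
Leading principal minors: 6, -24, -8.
Neither pattern holds ⇒ H is indefinite ⇒ neither convex nor concave.

neither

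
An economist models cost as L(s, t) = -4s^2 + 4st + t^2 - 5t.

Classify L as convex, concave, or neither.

neither

L is quadratic, so its Hessian is the constant matrix H = [[-8, 4], [4, 2]].
det(H) = -32, tr(H) = -6.
det(H) < 0, so H is indefinite: neither convex nor concave.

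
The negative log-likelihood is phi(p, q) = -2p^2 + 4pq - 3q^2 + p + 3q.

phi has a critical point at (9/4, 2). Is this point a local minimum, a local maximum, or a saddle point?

local maximum

The Hessian of phi is constant: H = [[-4, 4], [4, -6]].
det(H) = (-4)·(-6) − 4² = 8.
det(H) > 0 and tr(H) = -10 < 0, so H is negative definite and the point is a local maximum.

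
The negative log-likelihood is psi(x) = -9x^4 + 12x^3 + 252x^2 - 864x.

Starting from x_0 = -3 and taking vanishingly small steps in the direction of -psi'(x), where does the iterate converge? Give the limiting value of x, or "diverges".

psi'(x) = -36(x - 3)(x - 2)(x + 4), so psi'(-3) = -1080.
Gradient descent moves in the -psi' direction, i.e. x is increasing.
The nearest critical point in that direction is x = 2, where psi'' = 216 > 0 (a local minimum). The iterate converges there.

2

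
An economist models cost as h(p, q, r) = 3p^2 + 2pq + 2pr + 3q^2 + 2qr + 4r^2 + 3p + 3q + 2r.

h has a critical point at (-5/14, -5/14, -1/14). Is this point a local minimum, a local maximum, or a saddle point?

The Hessian is constant: H = [[6, 2, 2], [2, 6, 2], [2, 2, 8]].
Leading principal minors: Δ₁ = 6, Δ₂ = 32, Δ₃ = 224.
All leading minors are positive, so H is positive definite: a local minimum.

local minimum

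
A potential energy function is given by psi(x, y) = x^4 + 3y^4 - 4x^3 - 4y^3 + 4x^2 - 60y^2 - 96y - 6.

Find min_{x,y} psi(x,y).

psi(x,y) separates as P(x) + Q(y) − 6, so its minimum is min P + min Q − 6.
P'(x) = 4x(x - 2)(x - 1) vanishes at x ∈ {0, 1, 2}; Q'(y) = 12(y - 4)(y + 1)(y + 2) vanishes at y ∈ {-2, -1, 4}.
Local minima of P (where P''>0): P(0)=0, P(2)=0. Local minima of Q: Q(-2)=32, Q(4)=-832.
So the global minimum of psi is P(0) + Q(4) − 6 = 0 − 832 − 6 = -838, attained at (0, 4).

-838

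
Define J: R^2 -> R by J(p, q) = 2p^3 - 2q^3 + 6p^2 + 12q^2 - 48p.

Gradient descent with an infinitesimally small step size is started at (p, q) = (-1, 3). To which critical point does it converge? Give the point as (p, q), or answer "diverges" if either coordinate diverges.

J is separable, so gradient descent decouples: p follows -∂J/∂p, q follows -∂J/∂q.
∂J/∂p = 6(p - 2)(p + 4); at p=-1 this is -54, so p increases.
∂J/∂q = -6q(q - 4); at q=3 this is 18, so q decreases.
p converges to its nearest critical value 2 (a local min of the p-part); q converges to 0. The iterate converges to (2, 0).

(2, 0)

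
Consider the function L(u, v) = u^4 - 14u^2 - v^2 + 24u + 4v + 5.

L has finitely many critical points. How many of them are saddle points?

2

L separates as a function of u plus a function of v, so ∇L=0 decouples.
∂L/∂u = 4(u - 2)(u - 1)(u + 3) = 0 at u ∈ {-3, 1, 2}; ∂L/∂v = -2(v - 2) = 0 at v ∈ {2}.
The Hessian is diagonal: diag(L_uu, L_vv). Second derivatives: L_uu(-3)=80, L_uu(1)=-16, L_uu(2)=20; L_vv(2)=-2.
Saddle points occur where the two diagonal entries have opposite signs: (-3, 2), (2, 2). Count: 2.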